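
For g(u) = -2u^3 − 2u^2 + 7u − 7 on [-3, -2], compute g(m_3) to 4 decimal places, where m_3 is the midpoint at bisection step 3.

m = -2.5, g(m) = -5.75 (−); new bracket [-3, -2.5]
m = -2.75, g(m) = 0.21875 (+); new bracket [-2.75, -2.5]
m = -2.625, g(m) = -2.980469 (−); new bracket [-2.75, -2.625]

-2.9805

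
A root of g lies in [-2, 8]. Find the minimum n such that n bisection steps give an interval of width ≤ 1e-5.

Width after n steps is 10/2^n. Need 2^n ≥ 10/1e-5 = 1000000.
2^19 = 524288 < 1000000 ≤ 2^20 = 1048576, so n = 20.

20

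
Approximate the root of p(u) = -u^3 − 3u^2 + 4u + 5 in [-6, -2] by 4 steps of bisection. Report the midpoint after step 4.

-3.75

p(-4) = 5 > 0, so the root lies in [-4, -2]
p(-3) = -7 < 0, so the root lies in [-4, -3]
p(-3.5) = -2.875 < 0, so the root lies in [-4, -3.5]
p(-3.75) = 0.5469 > 0, so the root lies in [-3.75, -3.5]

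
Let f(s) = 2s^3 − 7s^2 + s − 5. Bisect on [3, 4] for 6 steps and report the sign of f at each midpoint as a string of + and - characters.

-+++--

f(3.5) = -1.5 < 0, so the root lies in [3.5, 4]
f(3.75) = 5.78125 > 0, so the root lies in [3.5, 3.75]
f(3.625) = 1.910156 > 0, so the root lies in [3.5, 3.625]
f(3.5625) = 0.1489 > 0, so the root lies in [3.5, 3.5625]
f(3.53125) = -0.6894 < 0, so the root lies in [3.53125, 3.5625]
f(3.546875) = -0.2737 < 0, so the root lies in [3.546875, 3.5625]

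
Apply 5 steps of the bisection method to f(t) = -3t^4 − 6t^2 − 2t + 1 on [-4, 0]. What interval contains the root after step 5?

m = -2, f(m) = -67 (−); new bracket [-2, 0]
m = -1, f(m) = -6 (−); new bracket [-1, 0]
m = -0.5, f(m) = 0.3125 (+); new bracket [-1, -0.5]
m = -0.75, f(m) = -1.8242 (−); new bracket [-0.75, -0.5]
m = -0.625, f(m) = -0.5515 (−); new bracket [-0.625, -0.5]

[-0.625, -0.5]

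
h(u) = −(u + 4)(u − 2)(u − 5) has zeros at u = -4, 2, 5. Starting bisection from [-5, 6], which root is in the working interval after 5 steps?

midpoint 0.5: h = -30.375 < 0 → [-5, 0.5]
midpoint -2.25: h = -53.921875 < 0 → [-5, -2.25]
midpoint -3.625: h = -18.193359 < 0 → [-5, -3.625]
midpoint -4.3125: h = 18.3704 > 0 → [-4.3125, -3.625]
midpoint -3.96875: h = -1.6729 < 0 → [-4.3125, -3.96875]

-4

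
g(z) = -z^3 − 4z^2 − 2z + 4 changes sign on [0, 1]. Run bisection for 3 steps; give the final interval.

midpoint 0.5: g = 1.875 > 0 → [0.5, 1]
midpoint 0.75: g = -0.171875 < 0 → [0.5, 0.75]
midpoint 0.625: g = 0.943359 > 0 → [0.625, 0.75]

[0.625, 0.75]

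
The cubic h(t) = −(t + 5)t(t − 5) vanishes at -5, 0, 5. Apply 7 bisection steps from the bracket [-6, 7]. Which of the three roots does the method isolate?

5

midpoint 0.5: h = 12.375 > 0 → [0.5, 7]
midpoint 3.75: h = 41.015625 > 0 → [3.75, 7]
midpoint 5.375: h = -20.912109 < 0 → [3.75, 5.375]
midpoint 4.5625: h = 19.0876 > 0 → [4.5625, 5.375]
midpoint 4.96875: h = 1.5479 > 0 → [4.96875, 5.375]
midpoint 5.171875: h = -9.0419 < 0 → [4.96875, 5.171875]
midpoint 5.0703125: h = -3.5901 < 0 → [4.96875, 5.0703125]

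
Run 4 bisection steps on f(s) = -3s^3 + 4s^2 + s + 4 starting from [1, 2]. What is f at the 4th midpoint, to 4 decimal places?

-0.8665

midpoint 1.5: f = 4.375 > 0 → [1.5, 2]
midpoint 1.75: f = 1.921875 > 0 → [1.75, 2]
midpoint 1.875: f = 0.162109 > 0 → [1.875, 2]
midpoint 1.9375: f = -0.8665 < 0 → [1.875, 1.9375]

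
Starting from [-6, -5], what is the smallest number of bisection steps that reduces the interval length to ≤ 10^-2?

7

Width after n steps is 1/2^n. Need 2^n ≥ 1/10^-2 = 100.
2^6 = 64 < 100 ≤ 2^7 = 128, so n = 7.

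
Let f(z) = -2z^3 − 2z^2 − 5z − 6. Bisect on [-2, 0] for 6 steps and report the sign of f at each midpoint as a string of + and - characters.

f(-1) = -1 < 0, so the root lies in [-2, -1]
f(-1.5) = 3.75 > 0, so the root lies in [-1.5, -1]
f(-1.25) = 1.03125 > 0, so the root lies in [-1.25, -1]
f(-1.125) = -0.0586 < 0, so the root lies in [-1.25, -1.125]
f(-1.1875) = 0.4663 > 0, so the root lies in [-1.1875, -1.125]
f(-1.15625) = 0.199 > 0, so the root lies in [-1.15625, -1.125]

-++-++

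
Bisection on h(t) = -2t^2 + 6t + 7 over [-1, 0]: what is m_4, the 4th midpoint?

-0.9375

m = -0.5, h(m) = 3.5 (+); new bracket [-1, -0.5]
m = -0.75, h(m) = 1.375 (+); new bracket [-1, -0.75]
m = -0.875, h(m) = 0.21875 (+); new bracket [-1, -0.875]
m = -0.9375, h(m) = -0.3828 (−); new bracket [-0.9375, -0.875]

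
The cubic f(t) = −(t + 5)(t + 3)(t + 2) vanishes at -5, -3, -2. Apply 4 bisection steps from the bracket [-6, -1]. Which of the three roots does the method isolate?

t = -3.5 gives f = -1.125, negative; keep [-6, -3.5]
t = -4.75 gives f = -1.203125, negative; keep [-6, -4.75]
t = -5.375 gives f = 3.005859, positive; keep [-5.375, -4.75]
t = -5.0625 gives f = 0.3948, positive; keep [-5.0625, -4.75]

-5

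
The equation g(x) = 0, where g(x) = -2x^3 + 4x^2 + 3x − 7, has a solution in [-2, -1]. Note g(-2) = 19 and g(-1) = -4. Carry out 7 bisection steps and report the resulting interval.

[-1.2890625, -1.28125]

midpoint -1.5: g = 4.25 > 0 → [-1.5, -1]
midpoint -1.25: g = -0.59375 < 0 → [-1.5, -1.25]
midpoint -1.375: g = 1.636719 > 0 → [-1.375, -1.25]
midpoint -1.3125: g = 0.4751 > 0 → [-1.3125, -1.25]
midpoint -1.28125: g = -0.0707 < 0 → [-1.3125, -1.28125]
midpoint -1.296875: g = 0.1993 > 0 → [-1.296875, -1.28125]
midpoint -1.2890625: g = 0.0636 > 0 → [-1.2890625, -1.28125]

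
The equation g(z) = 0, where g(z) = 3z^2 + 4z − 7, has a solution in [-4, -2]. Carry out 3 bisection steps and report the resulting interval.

[-2.5, -2.25]

g(-3) = 8 > 0, so the root lies in [-3, -2]
g(-2.5) = 1.75 > 0, so the root lies in [-2.5, -2]
g(-2.25) = -0.8125 < 0, so the root lies in [-2.5, -2.25]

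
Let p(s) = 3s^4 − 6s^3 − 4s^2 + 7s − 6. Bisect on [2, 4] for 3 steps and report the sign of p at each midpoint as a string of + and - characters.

++-

s = 3 gives p = 60, positive; keep [2, 3]
s = 2.5 gives p = 9.9375, positive; keep [2, 2.5]
s = 2.25 gives p = -1.957031, negative; keep [2.25, 2.5]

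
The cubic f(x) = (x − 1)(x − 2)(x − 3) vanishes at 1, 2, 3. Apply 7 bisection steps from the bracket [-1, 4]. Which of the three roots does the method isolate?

f(1.5) = 0.375 > 0, so the root lies in [-1, 1.5]
f(0.25) = -3.609375 < 0, so the root lies in [0.25, 1.5]
f(0.875) = -0.298828 < 0, so the root lies in [0.875, 1.5]
f(1.1875) = 0.2761 > 0, so the root lies in [0.875, 1.1875]
f(1.03125) = 0.0596 > 0, so the root lies in [0.875, 1.03125]
f(0.953125) = -0.1004 < 0, so the root lies in [0.953125, 1.03125]
f(0.9921875) = -0.0158 < 0, so the root lies in [0.9921875, 1.03125]

1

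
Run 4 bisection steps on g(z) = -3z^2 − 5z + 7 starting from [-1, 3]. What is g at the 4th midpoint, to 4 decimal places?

z = 1 gives g = -1, negative; keep [-1, 1]
z = 0 gives g = 7, positive; keep [0, 1]
z = 0.5 gives g = 3.75, positive; keep [0.5, 1]
z = 0.75 gives g = 1.5625, positive; keep [0.75, 1]

1.5625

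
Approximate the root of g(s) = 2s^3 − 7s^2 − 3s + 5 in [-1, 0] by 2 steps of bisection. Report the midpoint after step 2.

g(-0.5) = 4.5 > 0, so the root lies in [-1, -0.5]
g(-0.75) = 2.46875 > 0, so the root lies in [-1, -0.75]

-0.75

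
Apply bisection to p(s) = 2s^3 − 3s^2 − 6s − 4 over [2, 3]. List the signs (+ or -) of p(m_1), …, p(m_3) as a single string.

midpoint 2.5: p = -6.5 < 0 → [2.5, 3]
midpoint 2.75: p = -1.59375 < 0 → [2.75, 3]
midpoint 2.875: p = 1.480469 > 0 → [2.75, 2.875]

--+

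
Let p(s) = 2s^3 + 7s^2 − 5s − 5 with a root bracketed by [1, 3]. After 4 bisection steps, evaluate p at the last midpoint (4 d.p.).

midpoint 2: p = 29 > 0 → [1, 2]
midpoint 1.5: p = 10 > 0 → [1, 1.5]
midpoint 1.25: p = 3.59375 > 0 → [1, 1.25]
midpoint 1.125: p = 1.082 > 0 → [1, 1.125]

1.0820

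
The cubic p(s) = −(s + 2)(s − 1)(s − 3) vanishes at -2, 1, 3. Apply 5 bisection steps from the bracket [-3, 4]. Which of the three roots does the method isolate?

-2

midpoint 0.5: p = -3.125 < 0 → [-3, 0.5]
midpoint -1.25: p = -7.171875 < 0 → [-3, -1.25]
midpoint -2.125: p = 2.001953 > 0 → [-2.125, -1.25]
midpoint -1.6875: p = -3.9368 < 0 → [-2.125, -1.6875]
midpoint -1.90625: p = -1.3368 < 0 → [-2.125, -1.90625]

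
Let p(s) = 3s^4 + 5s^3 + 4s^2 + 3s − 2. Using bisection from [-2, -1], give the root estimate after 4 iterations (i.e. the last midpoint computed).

p(-1.5) = 0.8125 > 0, so the root lies in [-1.5, -1]
p(-1.25) = -1.941406 < 0, so the root lies in [-1.5, -1.25]
p(-1.375) = -0.837158 < 0, so the root lies in [-1.5, -1.375]
p(-1.4375) = -0.0891 < 0, so the root lies in [-1.5, -1.4375]

-1.4375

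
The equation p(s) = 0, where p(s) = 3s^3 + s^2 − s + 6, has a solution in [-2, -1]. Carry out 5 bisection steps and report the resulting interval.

p(-1.5) = -0.375 < 0, so the root lies in [-1.5, -1]
p(-1.25) = 2.953125 > 0, so the root lies in [-1.5, -1.25]
p(-1.375) = 1.466797 > 0, so the root lies in [-1.5, -1.375]
p(-1.4375) = 0.5925 > 0, so the root lies in [-1.5, -1.4375]
p(-1.46875) = 0.1207 > 0, so the root lies in [-1.5, -1.46875]

[-1.5, -1.46875]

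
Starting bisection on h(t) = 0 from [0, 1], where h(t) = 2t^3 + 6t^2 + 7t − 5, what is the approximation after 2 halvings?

h(0.5) = 0.25 > 0, so the root lies in [0, 0.5]
h(0.25) = -2.84375 < 0, so the root lies in [0.25, 0.5]

0.25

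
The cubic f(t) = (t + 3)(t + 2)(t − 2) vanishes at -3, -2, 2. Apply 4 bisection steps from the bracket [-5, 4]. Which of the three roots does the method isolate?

2

f(-0.5) = -9.375 < 0, so the root lies in [-0.5, 4]
f(1.75) = -4.453125 < 0, so the root lies in [1.75, 4]
f(2.875) = 25.060547 > 0, so the root lies in [1.75, 2.875]
f(2.3125) = 7.1594 > 0, so the root lies in [1.75, 2.3125]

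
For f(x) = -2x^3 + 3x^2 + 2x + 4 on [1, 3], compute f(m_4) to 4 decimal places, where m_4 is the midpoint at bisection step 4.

x = 2 gives f = 4, positive; keep [2, 3]
x = 2.5 gives f = -3.5, negative; keep [2, 2.5]
x = 2.25 gives f = 0.90625, positive; keep [2.25, 2.5]
x = 2.375 gives f = -1.1211, negative; keep [2.25, 2.375]

-1.1211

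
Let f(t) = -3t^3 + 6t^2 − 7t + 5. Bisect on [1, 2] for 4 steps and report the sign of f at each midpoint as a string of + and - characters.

--++

m = 1.5, f(m) = -2.125 (−); new bracket [1, 1.5]
m = 1.25, f(m) = -0.234375 (−); new bracket [1, 1.25]
m = 1.125, f(m) = 0.447266 (+); new bracket [1.125, 1.25]
m = 1.1875, f(m) = 0.1248 (+); new bracket [1.1875, 1.25]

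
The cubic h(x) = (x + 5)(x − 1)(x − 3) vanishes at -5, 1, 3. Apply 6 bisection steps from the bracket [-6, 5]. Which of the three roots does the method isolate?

midpoint -0.5: h = 23.625 > 0 → [-6, -0.5]
midpoint -3.25: h = 46.484375 > 0 → [-6, -3.25]
midpoint -4.625: h = 16.083984 > 0 → [-6, -4.625]
midpoint -5.3125: h = -16.3977 < 0 → [-5.3125, -4.625]
midpoint -4.96875: h = 1.4864 > 0 → [-5.3125, -4.96875]
midpoint -5.140625: h = -7.0296 < 0 → [-5.140625, -4.96875]

-5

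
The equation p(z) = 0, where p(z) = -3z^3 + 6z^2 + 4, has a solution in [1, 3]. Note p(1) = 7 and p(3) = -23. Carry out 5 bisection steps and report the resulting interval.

midpoint 2: p = 4 > 0 → [2, 3]
midpoint 2.5: p = -5.375 < 0 → [2, 2.5]
midpoint 2.25: p = 0.203125 > 0 → [2.25, 2.5]
midpoint 2.375: p = -2.3457 < 0 → [2.25, 2.375]
midpoint 2.3125: p = -1.0134 < 0 → [2.25, 2.3125]

[2.25, 2.3125]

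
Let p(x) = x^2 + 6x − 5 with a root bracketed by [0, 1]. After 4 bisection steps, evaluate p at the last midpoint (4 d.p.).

-0.4023

midpoint 0.5: p = -1.75 < 0 → [0.5, 1]
midpoint 0.75: p = 0.0625 > 0 → [0.5, 0.75]
midpoint 0.625: p = -0.859375 < 0 → [0.625, 0.75]
midpoint 0.6875: p = -0.4023 < 0 → [0.6875, 0.75]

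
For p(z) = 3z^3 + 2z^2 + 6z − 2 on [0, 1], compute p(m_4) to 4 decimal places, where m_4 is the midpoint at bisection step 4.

0.1619

p(0.5) = 1.875 > 0, so the root lies in [0, 0.5]
p(0.25) = -0.328125 < 0, so the root lies in [0.25, 0.5]
p(0.375) = 0.689453 > 0, so the root lies in [0.25, 0.375]
p(0.3125) = 0.1619 > 0, so the root lies in [0.25, 0.3125]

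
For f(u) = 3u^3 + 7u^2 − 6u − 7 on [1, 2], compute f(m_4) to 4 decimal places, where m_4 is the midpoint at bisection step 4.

0.7698

midpoint 1.5: f = 9.875 > 0 → [1, 1.5]
midpoint 1.25: f = 2.296875 > 0 → [1, 1.25]
midpoint 1.125: f = -0.619141 < 0 → [1.125, 1.25]
midpoint 1.1875: f = 0.7698 > 0 → [1.125, 1.1875]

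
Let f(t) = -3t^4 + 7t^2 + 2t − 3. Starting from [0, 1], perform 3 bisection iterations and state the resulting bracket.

m = 0.5, f(m) = -0.4375 (−); new bracket [0.5, 1]
m = 0.75, f(m) = 1.488281 (+); new bracket [0.5, 0.75]
m = 0.625, f(m) = 0.526611 (+); new bracket [0.5, 0.625]

[0.5, 0.625]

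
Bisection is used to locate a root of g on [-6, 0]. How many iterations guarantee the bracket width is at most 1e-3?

13

Width after n steps is 6/2^n. Need 2^n ≥ 6/1e-3 = 6000.
2^12 = 4096 < 6000 ≤ 2^13 = 8192, so n = 13.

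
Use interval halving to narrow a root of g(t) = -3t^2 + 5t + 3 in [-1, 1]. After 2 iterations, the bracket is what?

[-0.5, 0]

t = 0 gives g = 3, positive; keep [-1, 0]
t = -0.5 gives g = -0.25, negative; keep [-0.5, 0]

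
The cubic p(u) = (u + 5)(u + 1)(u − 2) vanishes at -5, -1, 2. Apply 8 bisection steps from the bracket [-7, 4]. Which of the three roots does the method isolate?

-5

m = -1.5, p(m) = 6.125 (+); new bracket [-7, -1.5]
m = -4.25, p(m) = 15.234375 (+); new bracket [-7, -4.25]
m = -5.625, p(m) = -22.041016 (−); new bracket [-5.625, -4.25]
m = -4.9375, p(m) = 1.7073 (+); new bracket [-5.625, -4.9375]
m = -5.28125, p(m) = -8.7674 (−); new bracket [-5.28125, -4.9375]
m = -5.109375, p(m) = -3.1954 (−); new bracket [-5.109375, -4.9375]
m = -5.0234375, p(m) = -0.6623 (−); new bracket [-5.0234375, -4.9375]
m = -4.98046875, p(m) = 0.5427 (+); new bracket [-5.0234375, -4.98046875]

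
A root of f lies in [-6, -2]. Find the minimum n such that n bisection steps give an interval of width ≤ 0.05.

Width after n steps is 4/2^n. Need 2^n ≥ 4/0.05 = 80.
2^6 = 64 < 80 ≤ 2^7 = 128, so n = 7.

7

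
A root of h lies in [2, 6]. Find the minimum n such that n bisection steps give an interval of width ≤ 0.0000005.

Width after n steps is 4/2^n. Need 2^n ≥ 4/0.0000005 = 8000000.
2^22 = 4194304 < 8000000 ≤ 2^23 = 8388608, so n = 23.

23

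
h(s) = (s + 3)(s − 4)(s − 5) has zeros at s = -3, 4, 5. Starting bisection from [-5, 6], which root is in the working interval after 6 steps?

s = 0.5 gives h = 55.125, positive; keep [-5, 0.5]
s = -2.25 gives h = 33.984375, positive; keep [-5, -2.25]
s = -3.625 gives h = -41.103516, negative; keep [-3.625, -2.25]
s = -2.9375 gives h = 3.4417, positive; keep [-3.625, -2.9375]
s = -3.28125 gives h = -16.9588, negative; keep [-3.28125, -2.9375]
s = -3.109375 gives h = -6.3058, negative; keep [-3.109375, -2.9375]

-3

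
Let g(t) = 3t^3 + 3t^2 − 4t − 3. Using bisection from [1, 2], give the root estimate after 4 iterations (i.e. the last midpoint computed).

1.0625

m = 1.5, g(m) = 7.875 (+); new bracket [1, 1.5]
m = 1.25, g(m) = 2.546875 (+); new bracket [1, 1.25]
m = 1.125, g(m) = 0.568359 (+); new bracket [1, 1.125]
m = 1.0625, g(m) = -0.2649 (−); new bracket [1.0625, 1.125]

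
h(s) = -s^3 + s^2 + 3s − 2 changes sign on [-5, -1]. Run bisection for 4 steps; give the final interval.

s = -3 gives h = 25, positive; keep [-3, -1]
s = -2 gives h = 4, positive; keep [-2, -1]
s = -1.5 gives h = -0.875, negative; keep [-2, -1.5]
s = -1.75 gives h = 1.1719, positive; keep [-1.75, -1.5]

[-1.75, -1.5]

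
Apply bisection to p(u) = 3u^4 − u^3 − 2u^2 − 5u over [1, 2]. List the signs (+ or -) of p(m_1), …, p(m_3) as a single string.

p(1.5) = -0.1875 < 0, so the root lies in [1.5, 2]
p(1.75) = 7.902344 > 0, so the root lies in [1.5, 1.75]
p(1.625) = 3.221436 > 0, so the root lies in [1.5, 1.625]

-++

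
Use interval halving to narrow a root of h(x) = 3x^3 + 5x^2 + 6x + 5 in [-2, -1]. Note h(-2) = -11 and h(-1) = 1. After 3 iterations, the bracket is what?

[-1.25, -1.125]

midpoint -1.5: h = -2.875 < 0 → [-1.5, -1]
midpoint -1.25: h = -0.546875 < 0 → [-1.25, -1]
midpoint -1.125: h = 0.306641 > 0 → [-1.25, -1.125]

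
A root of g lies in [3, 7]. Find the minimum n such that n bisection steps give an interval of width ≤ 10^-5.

19

Width after n steps is 4/2^n. Need 2^n ≥ 4/10^-5 = 400000.
2^18 = 262144 < 400000 ≤ 2^19 = 524288, so n = 19.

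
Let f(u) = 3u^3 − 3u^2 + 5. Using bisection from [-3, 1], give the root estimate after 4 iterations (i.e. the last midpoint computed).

-0.75

f(-1) = -1 < 0, so the root lies in [-1, 1]
f(0) = 5 > 0, so the root lies in [-1, 0]
f(-0.5) = 3.875 > 0, so the root lies in [-1, -0.5]
f(-0.75) = 2.0469 > 0, so the root lies in [-1, -0.75]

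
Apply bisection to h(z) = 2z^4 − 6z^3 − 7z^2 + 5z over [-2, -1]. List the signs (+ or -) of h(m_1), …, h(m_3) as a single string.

m = -1.5, h(m) = 7.125 (+); new bracket [-1.5, -1]
m = -1.25, h(m) = -0.585938 (−); new bracket [-1.5, -1.25]
m = -1.375, h(m) = 2.637207 (+); new bracket [-1.375, -1.25]

+-+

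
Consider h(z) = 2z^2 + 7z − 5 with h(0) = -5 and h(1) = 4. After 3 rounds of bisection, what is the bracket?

[0.5, 0.625]

m = 0.5, h(m) = -1 (−); new bracket [0.5, 1]
m = 0.75, h(m) = 1.375 (+); new bracket [0.5, 0.75]
m = 0.625, h(m) = 0.15625 (+); new bracket [0.5, 0.625]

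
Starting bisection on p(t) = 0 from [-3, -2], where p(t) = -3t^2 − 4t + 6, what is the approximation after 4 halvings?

p(-2.5) = -2.75 < 0, so the root lies in [-2.5, -2]
p(-2.25) = -0.1875 < 0, so the root lies in [-2.25, -2]
p(-2.125) = 0.953125 > 0, so the root lies in [-2.25, -2.125]
p(-2.1875) = 0.3945 > 0, so the root lies in [-2.25, -2.1875]

-2.1875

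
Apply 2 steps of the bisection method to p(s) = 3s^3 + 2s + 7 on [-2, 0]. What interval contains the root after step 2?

midpoint -1: p = 2 > 0 → [-2, -1]
midpoint -1.5: p = -6.125 < 0 → [-1.5, -1]

[-1.5, -1]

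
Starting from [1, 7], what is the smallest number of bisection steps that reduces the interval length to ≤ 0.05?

Width after n steps is 6/2^n. Need 2^n ≥ 6/0.05 = 120.
2^6 = 64 < 120 ≤ 2^7 = 128, so n = 7.

7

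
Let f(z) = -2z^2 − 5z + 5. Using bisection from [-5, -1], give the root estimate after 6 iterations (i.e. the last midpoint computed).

f(-3) = 2 > 0, so the root lies in [-5, -3]
f(-4) = -7 < 0, so the root lies in [-4, -3]
f(-3.5) = -2 < 0, so the root lies in [-3.5, -3]
f(-3.25) = 0.125 > 0, so the root lies in [-3.5, -3.25]
f(-3.375) = -0.9062 < 0, so the root lies in [-3.375, -3.25]
f(-3.3125) = -0.3828 < 0, so the root lies in [-3.3125, -3.25]

-3.3125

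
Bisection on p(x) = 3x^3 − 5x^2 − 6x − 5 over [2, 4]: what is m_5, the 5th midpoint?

2.6875

p(3) = 13 > 0, so the root lies in [2, 3]
p(2.5) = -4.375 < 0, so the root lies in [2.5, 3]
p(2.75) = 3.078125 > 0, so the root lies in [2.5, 2.75]
p(2.625) = -0.9395 < 0, so the root lies in [2.625, 2.75]
p(2.6875) = 0.9944 > 0, so the root lies in [2.625, 2.6875]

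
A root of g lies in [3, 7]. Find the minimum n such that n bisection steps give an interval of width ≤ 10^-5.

Width after n steps is 4/2^n. Need 2^n ≥ 4/10^-5 = 400000.
2^18 = 262144 < 400000 ≤ 2^19 = 524288, so n = 19.

19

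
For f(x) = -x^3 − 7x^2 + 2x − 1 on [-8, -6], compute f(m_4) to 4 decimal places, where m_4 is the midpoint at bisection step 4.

4.6465

x = -7 gives f = -15, negative; keep [-8, -7]
x = -7.5 gives f = 12.125, positive; keep [-7.5, -7]
x = -7.25 gives f = -2.359375, negative; keep [-7.5, -7.25]
x = -7.375 gives f = 4.6465, positive; keep [-7.375, -7.25]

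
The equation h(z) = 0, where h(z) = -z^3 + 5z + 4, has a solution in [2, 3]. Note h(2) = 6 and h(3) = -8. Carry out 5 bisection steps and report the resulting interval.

[2.53125, 2.5625]

h(2.5) = 0.875 > 0, so the root lies in [2.5, 3]
h(2.75) = -3.046875 < 0, so the root lies in [2.5, 2.75]
h(2.625) = -0.962891 < 0, so the root lies in [2.5, 2.625]
h(2.5625) = -0.0139 < 0, so the root lies in [2.5, 2.5625]
h(2.53125) = 0.438 > 0, so the root lies in [2.53125, 2.5625]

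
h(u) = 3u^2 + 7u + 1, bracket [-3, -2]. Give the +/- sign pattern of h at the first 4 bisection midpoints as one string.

m = -2.5, h(m) = 2.25 (+); new bracket [-2.5, -2]
m = -2.25, h(m) = 0.4375 (+); new bracket [-2.25, -2]
m = -2.125, h(m) = -0.328125 (−); new bracket [-2.25, -2.125]
m = -2.1875, h(m) = 0.043 (+); new bracket [-2.1875, -2.125]

++-+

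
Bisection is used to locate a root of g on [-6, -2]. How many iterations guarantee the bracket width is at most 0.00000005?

Width after n steps is 4/2^n. Need 2^n ≥ 4/0.00000005 = 80000000.
2^26 = 67108864 < 80000000 ≤ 2^27 = 134217728, so n = 27.

27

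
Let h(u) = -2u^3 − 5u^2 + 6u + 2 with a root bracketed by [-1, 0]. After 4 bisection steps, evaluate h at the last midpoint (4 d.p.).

m = -0.5, h(m) = -2 (−); new bracket [-0.5, 0]
m = -0.25, h(m) = 0.21875 (+); new bracket [-0.5, -0.25]
m = -0.375, h(m) = -0.847656 (−); new bracket [-0.375, -0.25]
m = -0.3125, h(m) = -0.3022 (−); new bracket [-0.3125, -0.25]

-0.3022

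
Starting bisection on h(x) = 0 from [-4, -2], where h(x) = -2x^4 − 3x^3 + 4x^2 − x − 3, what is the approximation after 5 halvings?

x = -3 gives h = -45, negative; keep [-3, -2]
x = -2.5 gives h = -6.75, negative; keep [-2.5, -2]
x = -2.25 gives h = 2.414062, positive; keep [-2.5, -2.25]
x = -2.375 gives h = -1.5063, negative; keep [-2.375, -2.25]
x = -2.3125 gives h = 0.6076, positive; keep [-2.375, -2.3125]

-2.3125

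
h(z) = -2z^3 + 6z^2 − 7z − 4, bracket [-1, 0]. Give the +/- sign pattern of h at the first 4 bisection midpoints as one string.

+--+

midpoint -0.5: h = 1.25 > 0 → [-0.5, 0]
midpoint -0.25: h = -1.84375 < 0 → [-0.5, -0.25]
midpoint -0.375: h = -0.425781 < 0 → [-0.5, -0.375]
midpoint -0.4375: h = 0.3784 > 0 → [-0.4375, -0.375]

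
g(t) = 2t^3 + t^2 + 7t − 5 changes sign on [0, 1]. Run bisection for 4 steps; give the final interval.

[0.5625, 0.625]

m = 0.5, g(m) = -1 (−); new bracket [0.5, 1]
m = 0.75, g(m) = 1.65625 (+); new bracket [0.5, 0.75]
m = 0.625, g(m) = 0.253906 (+); new bracket [0.5, 0.625]
m = 0.5625, g(m) = -0.3901 (−); new bracket [0.5625, 0.625]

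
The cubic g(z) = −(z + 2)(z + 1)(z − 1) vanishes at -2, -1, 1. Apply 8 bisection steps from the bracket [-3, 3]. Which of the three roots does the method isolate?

1

g(0) = 2 > 0, so the root lies in [0, 3]
g(1.5) = -4.375 < 0, so the root lies in [0, 1.5]
g(0.75) = 1.203125 > 0, so the root lies in [0.75, 1.5]
g(1.125) = -0.8301 < 0, so the root lies in [0.75, 1.125]
g(0.9375) = 0.3557 > 0, so the root lies in [0.9375, 1.125]
g(1.03125) = -0.1924 < 0, so the root lies in [0.9375, 1.03125]
g(0.984375) = 0.0925 > 0, so the root lies in [0.984375, 1.03125]
g(1.0078125) = -0.0472 < 0, so the root lies in [0.984375, 1.0078125]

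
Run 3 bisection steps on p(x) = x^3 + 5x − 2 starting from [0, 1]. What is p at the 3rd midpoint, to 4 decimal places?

-0.0723

p(0.5) = 0.625 > 0, so the root lies in [0, 0.5]
p(0.25) = -0.734375 < 0, so the root lies in [0.25, 0.5]
p(0.375) = -0.072266 < 0, so the root lies in [0.375, 0.5]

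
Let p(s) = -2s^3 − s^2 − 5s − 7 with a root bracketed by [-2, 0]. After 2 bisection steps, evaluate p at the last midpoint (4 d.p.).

5.0000

midpoint -1: p = -1 < 0 → [-2, -1]
midpoint -1.5: p = 5 > 0 → [-1.5, -1]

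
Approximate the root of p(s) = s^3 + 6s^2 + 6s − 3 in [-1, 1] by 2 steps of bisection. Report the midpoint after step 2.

s = 0 gives p = -3, negative; keep [0, 1]
s = 0.5 gives p = 1.625, positive; keep [0, 0.5]

0.5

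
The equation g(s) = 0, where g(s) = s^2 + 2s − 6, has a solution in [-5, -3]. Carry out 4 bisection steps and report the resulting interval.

[-3.75, -3.625]

s = -4 gives g = 2, positive; keep [-4, -3]
s = -3.5 gives g = -0.75, negative; keep [-4, -3.5]
s = -3.75 gives g = 0.5625, positive; keep [-3.75, -3.5]
s = -3.625 gives g = -0.1094, negative; keep [-3.75, -3.625]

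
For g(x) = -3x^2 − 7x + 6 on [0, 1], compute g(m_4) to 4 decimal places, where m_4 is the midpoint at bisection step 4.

midpoint 0.5: g = 1.75 > 0 → [0.5, 1]
midpoint 0.75: g = -0.9375 < 0 → [0.5, 0.75]
midpoint 0.625: g = 0.453125 > 0 → [0.625, 0.75]
midpoint 0.6875: g = -0.2305 < 0 → [0.625, 0.6875]

-0.2305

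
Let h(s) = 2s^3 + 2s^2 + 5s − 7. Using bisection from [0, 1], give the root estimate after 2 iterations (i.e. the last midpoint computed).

0.75

s = 0.5 gives h = -3.75, negative; keep [0.5, 1]
s = 0.75 gives h = -1.28125, negative; keep [0.75, 1]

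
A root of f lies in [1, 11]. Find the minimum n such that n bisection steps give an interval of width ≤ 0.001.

Width after n steps is 10/2^n. Need 2^n ≥ 10/0.001 = 10000.
2^13 = 8192 < 10000 ≤ 2^14 = 16384, so n = 14.

14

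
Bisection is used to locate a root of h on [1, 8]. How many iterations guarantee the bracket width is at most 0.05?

Width after n steps is 7/2^n. Need 2^n ≥ 7/0.05 = 140.
2^7 = 128 < 140 ≤ 2^8 = 256, so n = 8.

8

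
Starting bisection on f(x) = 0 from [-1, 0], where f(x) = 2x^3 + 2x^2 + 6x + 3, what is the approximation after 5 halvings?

x = -0.5 gives f = 0.25, positive; keep [-1, -0.5]
x = -0.75 gives f = -1.21875, negative; keep [-0.75, -0.5]
x = -0.625 gives f = -0.457031, negative; keep [-0.625, -0.5]
x = -0.5625 gives f = -0.0981, negative; keep [-0.5625, -0.5]
x = -0.53125 gives f = 0.0771, positive; keep [-0.5625, -0.53125]

-0.53125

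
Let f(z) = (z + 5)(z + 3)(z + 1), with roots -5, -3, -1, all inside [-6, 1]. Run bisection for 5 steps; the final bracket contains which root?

-1

m = -2.5, f(m) = -1.875 (−); new bracket [-2.5, 1]
m = -0.75, f(m) = 2.390625 (+); new bracket [-2.5, -0.75]
m = -1.625, f(m) = -2.900391 (−); new bracket [-1.625, -0.75]
m = -1.1875, f(m) = -1.2957 (−); new bracket [-1.1875, -0.75]
m = -0.96875, f(m) = 0.2559 (+); new bracket [-1.1875, -0.96875]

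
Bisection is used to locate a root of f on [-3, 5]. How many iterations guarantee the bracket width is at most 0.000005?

Width after n steps is 8/2^n. Need 2^n ≥ 8/0.000005 = 1600000.
2^20 = 1048576 < 1600000 ≤ 2^21 = 2097152, so n = 21.

21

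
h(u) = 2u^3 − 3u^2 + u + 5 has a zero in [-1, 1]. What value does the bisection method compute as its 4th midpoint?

u = 0 gives h = 5, positive; keep [-1, 0]
u = -0.5 gives h = 3.5, positive; keep [-1, -0.5]
u = -0.75 gives h = 1.71875, positive; keep [-1, -0.75]
u = -0.875 gives h = 0.4883, positive; keep [-1, -0.875]

-0.875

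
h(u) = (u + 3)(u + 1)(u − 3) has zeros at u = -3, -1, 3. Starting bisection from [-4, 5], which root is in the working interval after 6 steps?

3

h(0.5) = -13.125 < 0, so the root lies in [0.5, 5]
h(2.75) = -5.390625 < 0, so the root lies in [2.75, 5]
h(3.875) = 29.326172 > 0, so the root lies in [2.75, 3.875]
h(3.3125) = 8.5071 > 0, so the root lies in [2.75, 3.3125]
h(3.03125) = 0.7598 > 0, so the root lies in [2.75, 3.03125]
h(2.890625) = -2.5067 < 0, so the root lies in [2.890625, 3.03125]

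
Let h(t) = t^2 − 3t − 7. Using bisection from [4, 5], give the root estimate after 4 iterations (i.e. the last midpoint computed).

h(4.5) = -0.25 < 0, so the root lies in [4.5, 5]
h(4.75) = 1.3125 > 0, so the root lies in [4.5, 4.75]
h(4.625) = 0.515625 > 0, so the root lies in [4.5, 4.625]
h(4.5625) = 0.1289 > 0, so the root lies in [4.5, 4.5625]

4.5625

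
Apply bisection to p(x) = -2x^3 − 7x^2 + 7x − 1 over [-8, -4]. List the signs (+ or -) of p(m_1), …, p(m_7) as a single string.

+++-+-+

m = -6, p(m) = 137 (+); new bracket [-6, -4]
m = -5, p(m) = 39 (+); new bracket [-5, -4]
m = -4.5, p(m) = 8 (+); new bracket [-4.5, -4]
m = -4.25, p(m) = -3.6562 (−); new bracket [-4.5, -4.25]
m = -4.375, p(m) = 1.8711 (+); new bracket [-4.375, -4.25]
m = -4.3125, p(m) = -0.9663 (−); new bracket [-4.375, -4.3125]
m = -4.34375, p(m) = 0.4338 (+); new bracket [-4.34375, -4.3125]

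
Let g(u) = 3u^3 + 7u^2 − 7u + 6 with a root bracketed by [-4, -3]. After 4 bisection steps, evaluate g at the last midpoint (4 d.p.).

u = -3.5 gives g = -12.375, negative; keep [-3.5, -3]
u = -3.25 gives g = -0.296875, negative; keep [-3.25, -3]
u = -3.125 gives g = 4.681641, positive; keep [-3.25, -3.125]
u = -3.1875 gives g = 2.2771, positive; keep [-3.25, -3.1875]

2.2771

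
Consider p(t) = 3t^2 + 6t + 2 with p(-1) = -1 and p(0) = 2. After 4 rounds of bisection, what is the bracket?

m = -0.5, p(m) = -0.25 (−); new bracket [-0.5, 0]
m = -0.25, p(m) = 0.6875 (+); new bracket [-0.5, -0.25]
m = -0.375, p(m) = 0.171875 (+); new bracket [-0.5, -0.375]
m = -0.4375, p(m) = -0.0508 (−); new bracket [-0.4375, -0.375]

[-0.4375, -0.375]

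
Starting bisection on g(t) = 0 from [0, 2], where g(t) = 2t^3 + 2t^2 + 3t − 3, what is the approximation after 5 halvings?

0.5625

m = 1, g(m) = 4 (+); new bracket [0, 1]
m = 0.5, g(m) = -0.75 (−); new bracket [0.5, 1]
m = 0.75, g(m) = 1.21875 (+); new bracket [0.5, 0.75]
m = 0.625, g(m) = 0.1445 (+); new bracket [0.5, 0.625]
m = 0.5625, g(m) = -0.3237 (−); new bracket [0.5625, 0.625]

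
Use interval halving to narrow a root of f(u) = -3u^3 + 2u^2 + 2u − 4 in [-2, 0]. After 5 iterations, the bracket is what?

m = -1, f(m) = -1 (−); new bracket [-2, -1]
m = -1.5, f(m) = 7.625 (+); new bracket [-1.5, -1]
m = -1.25, f(m) = 2.484375 (+); new bracket [-1.25, -1]
m = -1.125, f(m) = 0.5527 (+); new bracket [-1.125, -1]
m = -1.0625, f(m) = -0.2688 (−); new bracket [-1.125, -1.0625]

[-1.125, -1.0625]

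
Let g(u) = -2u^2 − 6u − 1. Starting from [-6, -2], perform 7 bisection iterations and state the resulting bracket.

[-2.84375, -2.8125]

u = -4 gives g = -9, negative; keep [-4, -2]
u = -3 gives g = -1, negative; keep [-3, -2]
u = -2.5 gives g = 1.5, positive; keep [-3, -2.5]
u = -2.75 gives g = 0.375, positive; keep [-3, -2.75]
u = -2.875 gives g = -0.2812, negative; keep [-2.875, -2.75]
u = -2.8125 gives g = 0.0547, positive; keep [-2.875, -2.8125]
u = -2.84375 gives g = -0.1113, negative; keep [-2.84375, -2.8125]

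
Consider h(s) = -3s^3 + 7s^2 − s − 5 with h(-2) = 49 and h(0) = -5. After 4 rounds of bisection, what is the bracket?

s = -1 gives h = 6, positive; keep [-1, 0]
s = -0.5 gives h = -2.375, negative; keep [-1, -0.5]
s = -0.75 gives h = 0.953125, positive; keep [-0.75, -0.5]
s = -0.625 gives h = -0.9082, negative; keep [-0.75, -0.625]

[-0.75, -0.625]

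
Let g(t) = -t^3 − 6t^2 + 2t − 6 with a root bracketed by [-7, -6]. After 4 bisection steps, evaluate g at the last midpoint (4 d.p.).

-0.7444

midpoint -6.5: g = 2.125 > 0 → [-6.5, -6]
midpoint -6.25: g = -8.734375 < 0 → [-6.5, -6.25]
midpoint -6.375: g = -3.509766 < 0 → [-6.5, -6.375]
midpoint -6.4375: g = -0.7444 < 0 → [-6.5, -6.4375]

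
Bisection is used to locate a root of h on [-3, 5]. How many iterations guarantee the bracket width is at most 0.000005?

Width after n steps is 8/2^n. Need 2^n ≥ 8/0.000005 = 1600000.
2^20 = 1048576 < 1600000 ≤ 2^21 = 2097152, so n = 21.

21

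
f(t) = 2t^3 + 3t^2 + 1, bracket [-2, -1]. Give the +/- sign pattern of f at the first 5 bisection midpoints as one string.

midpoint -1.5: f = 1 > 0 → [-2, -1.5]
midpoint -1.75: f = -0.53125 < 0 → [-1.75, -1.5]
midpoint -1.625: f = 0.339844 > 0 → [-1.75, -1.625]
midpoint -1.6875: f = -0.0679 < 0 → [-1.6875, -1.625]
midpoint -1.65625: f = 0.1428 > 0 → [-1.6875, -1.65625]

+-+-+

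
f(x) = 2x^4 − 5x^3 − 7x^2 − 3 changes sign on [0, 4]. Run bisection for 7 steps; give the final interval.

x = 2 gives f = -39, negative; keep [2, 4]
x = 3 gives f = -39, negative; keep [3, 4]
x = 3.5 gives f = -3, negative; keep [3.5, 4]
x = 3.75 gives f = 30.3984, positive; keep [3.5, 3.75]
x = 3.625 gives f = 12.1938, positive; keep [3.5, 3.625]
x = 3.5625 gives f = 4.2381, positive; keep [3.5, 3.5625]
x = 3.53125 gives f = 0.5315, positive; keep [3.5, 3.53125]

[3.5, 3.53125]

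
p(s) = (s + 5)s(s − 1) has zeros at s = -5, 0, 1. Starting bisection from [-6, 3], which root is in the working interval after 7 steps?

-5

m = -1.5, p(m) = 13.125 (+); new bracket [-6, -1.5]
m = -3.75, p(m) = 22.265625 (+); new bracket [-6, -3.75]
m = -4.875, p(m) = 3.580078 (+); new bracket [-6, -4.875]
m = -5.4375, p(m) = -15.3142 (−); new bracket [-5.4375, -4.875]
m = -5.15625, p(m) = -4.9599 (−); new bracket [-5.15625, -4.875]
m = -5.015625, p(m) = -0.4714 (−); new bracket [-5.015625, -4.875]
m = -4.9453125, p(m) = 1.6079 (+); new bracket [-5.015625, -4.9453125]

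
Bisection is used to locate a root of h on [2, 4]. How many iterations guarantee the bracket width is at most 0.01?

8

Width after n steps is 2/2^n. Need 2^n ≥ 2/0.01 = 200.
2^7 = 128 < 200 ≤ 2^8 = 256, so n = 8.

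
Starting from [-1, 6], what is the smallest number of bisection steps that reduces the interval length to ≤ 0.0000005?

24

Width after n steps is 7/2^n. Need 2^n ≥ 7/0.0000005 = 14000000.
2^23 = 8388608 < 14000000 ≤ 2^24 = 16777216, so n = 24.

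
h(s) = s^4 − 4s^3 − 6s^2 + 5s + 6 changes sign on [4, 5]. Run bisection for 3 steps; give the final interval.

[4.875, 5]

s = 4.5 gives h = -47.4375, negative; keep [4.5, 5]
s = 4.75 gives h = -25.246094, negative; keep [4.75, 5]
s = 4.875 gives h = -10.843506, negative; keep [4.875, 5]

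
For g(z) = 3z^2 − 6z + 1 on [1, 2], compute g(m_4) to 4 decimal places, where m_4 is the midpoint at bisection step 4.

-0.0195

midpoint 1.5: g = -1.25 < 0 → [1.5, 2]
midpoint 1.75: g = -0.3125 < 0 → [1.75, 2]
midpoint 1.875: g = 0.296875 > 0 → [1.75, 1.875]
midpoint 1.8125: g = -0.0195 < 0 → [1.8125, 1.875]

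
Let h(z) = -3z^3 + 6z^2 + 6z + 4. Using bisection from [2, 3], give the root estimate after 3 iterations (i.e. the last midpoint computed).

m = 2.5, h(m) = 9.625 (+); new bracket [2.5, 3]
m = 2.75, h(m) = 3.484375 (+); new bracket [2.75, 3]
m = 2.875, h(m) = -0.447266 (−); new bracket [2.75, 2.875]

2.875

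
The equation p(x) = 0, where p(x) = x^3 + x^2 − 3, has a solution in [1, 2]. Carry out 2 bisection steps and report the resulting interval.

midpoint 1.5: p = 2.625 > 0 → [1, 1.5]
midpoint 1.25: p = 0.515625 > 0 → [1, 1.25]

[1, 1.25]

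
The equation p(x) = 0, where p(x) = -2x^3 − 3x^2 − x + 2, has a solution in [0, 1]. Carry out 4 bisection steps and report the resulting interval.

[0.5625, 0.625]

p(0.5) = 0.5 > 0, so the root lies in [0.5, 1]
p(0.75) = -1.28125 < 0, so the root lies in [0.5, 0.75]
p(0.625) = -0.285156 < 0, so the root lies in [0.5, 0.625]
p(0.5625) = 0.1323 > 0, so the root lies in [0.5625, 0.625]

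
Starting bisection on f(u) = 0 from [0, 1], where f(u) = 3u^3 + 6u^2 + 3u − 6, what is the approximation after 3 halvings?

0.625

midpoint 0.5: f = -2.625 < 0 → [0.5, 1]
midpoint 0.75: f = 0.890625 > 0 → [0.5, 0.75]
midpoint 0.625: f = -1.048828 < 0 → [0.625, 0.75]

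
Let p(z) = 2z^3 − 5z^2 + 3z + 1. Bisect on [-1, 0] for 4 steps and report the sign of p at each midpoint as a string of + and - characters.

midpoint -0.5: p = -2 < 0 → [-0.5, 0]
midpoint -0.25: p = -0.09375 < 0 → [-0.25, 0]
midpoint -0.125: p = 0.542969 > 0 → [-0.25, -0.125]
midpoint -0.1875: p = 0.2485 > 0 → [-0.25, -0.1875]

--++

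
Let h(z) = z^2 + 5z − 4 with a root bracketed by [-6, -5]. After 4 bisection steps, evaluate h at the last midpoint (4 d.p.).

-0.0898

m = -5.5, h(m) = -1.25 (−); new bracket [-6, -5.5]
m = -5.75, h(m) = 0.3125 (+); new bracket [-5.75, -5.5]
m = -5.625, h(m) = -0.484375 (−); new bracket [-5.75, -5.625]
m = -5.6875, h(m) = -0.0898 (−); new bracket [-5.75, -5.6875]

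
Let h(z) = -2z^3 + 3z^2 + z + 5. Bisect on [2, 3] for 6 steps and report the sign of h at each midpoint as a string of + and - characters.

--+++-

m = 2.5, h(m) = -5 (−); new bracket [2, 2.5]
m = 2.25, h(m) = -0.34375 (−); new bracket [2, 2.25]
m = 2.125, h(m) = 1.480469 (+); new bracket [2.125, 2.25]
m = 2.1875, h(m) = 0.6079 (+); new bracket [2.1875, 2.25]
m = 2.21875, h(m) = 0.1422 (+); new bracket [2.21875, 2.25]
m = 2.234375, h(m) = -0.0983 (−); new bracket [2.21875, 2.234375]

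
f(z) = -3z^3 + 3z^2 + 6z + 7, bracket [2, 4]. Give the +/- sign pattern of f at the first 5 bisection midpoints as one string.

m = 3, f(m) = -29 (−); new bracket [2, 3]
m = 2.5, f(m) = -6.125 (−); new bracket [2, 2.5]
m = 2.25, f(m) = 1.515625 (+); new bracket [2.25, 2.5]
m = 2.375, f(m) = -2.0176 (−); new bracket [2.25, 2.375]
m = 2.3125, f(m) = -0.1814 (−); new bracket [2.25, 2.3125]

--+--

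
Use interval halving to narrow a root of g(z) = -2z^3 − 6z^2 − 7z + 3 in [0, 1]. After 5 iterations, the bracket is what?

midpoint 0.5: g = -2.25 < 0 → [0, 0.5]
midpoint 0.25: g = 0.84375 > 0 → [0.25, 0.5]
midpoint 0.375: g = -0.574219 < 0 → [0.25, 0.375]
midpoint 0.3125: g = 0.1655 > 0 → [0.3125, 0.375]
midpoint 0.34375: g = -0.1965 < 0 → [0.3125, 0.34375]

[0.3125, 0.34375]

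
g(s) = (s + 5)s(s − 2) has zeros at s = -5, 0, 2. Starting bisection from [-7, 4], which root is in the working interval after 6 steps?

m = -1.5, g(m) = 18.375 (+); new bracket [-7, -1.5]
m = -4.25, g(m) = 19.921875 (+); new bracket [-7, -4.25]
m = -5.625, g(m) = -26.806641 (−); new bracket [-5.625, -4.25]
m = -4.9375, g(m) = 2.1409 (+); new bracket [-5.625, -4.9375]
m = -5.28125, g(m) = -10.8152 (−); new bracket [-5.28125, -4.9375]
m = -5.109375, g(m) = -3.973 (−); new bracket [-5.109375, -4.9375]

-5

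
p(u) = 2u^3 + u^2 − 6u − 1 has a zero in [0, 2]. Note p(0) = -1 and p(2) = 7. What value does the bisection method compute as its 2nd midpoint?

m = 1, p(m) = -4 (−); new bracket [1, 2]
m = 1.5, p(m) = -1 (−); new bracket [1.5, 2]

1.5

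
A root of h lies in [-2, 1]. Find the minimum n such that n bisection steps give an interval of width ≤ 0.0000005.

Width after n steps is 3/2^n. Need 2^n ≥ 3/0.0000005 = 6000000.
2^22 = 4194304 < 6000000 ≤ 2^23 = 8388608, so n = 23.

23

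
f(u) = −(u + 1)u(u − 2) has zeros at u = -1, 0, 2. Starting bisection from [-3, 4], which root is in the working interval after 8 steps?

midpoint 0.5: f = 1.125 > 0 → [0.5, 4]
midpoint 2.25: f = -1.828125 < 0 → [0.5, 2.25]
midpoint 1.375: f = 2.041016 > 0 → [1.375, 2.25]
midpoint 1.8125: f = 0.9558 > 0 → [1.8125, 2.25]
midpoint 2.03125: f = -0.1924 < 0 → [1.8125, 2.03125]
midpoint 1.921875: f = 0.4387 > 0 → [1.921875, 2.03125]
midpoint 1.9765625: f = 0.1379 > 0 → [1.9765625, 2.03125]
midpoint 2.00390625: f = -0.0235 < 0 → [1.9765625, 2.00390625]

2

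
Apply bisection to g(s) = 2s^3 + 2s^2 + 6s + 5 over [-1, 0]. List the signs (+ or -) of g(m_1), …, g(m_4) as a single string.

g(-0.5) = 2.25 > 0, so the root lies in [-1, -0.5]
g(-0.75) = 0.78125 > 0, so the root lies in [-1, -0.75]
g(-0.875) = -0.058594 < 0, so the root lies in [-0.875, -0.75]
g(-0.8125) = 0.3726 > 0, so the root lies in [-0.875, -0.8125]

++-+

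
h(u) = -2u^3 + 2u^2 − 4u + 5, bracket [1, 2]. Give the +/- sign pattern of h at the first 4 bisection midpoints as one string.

--+-

midpoint 1.5: h = -3.25 < 0 → [1, 1.5]
midpoint 1.25: h = -0.78125 < 0 → [1, 1.25]
midpoint 1.125: h = 0.183594 > 0 → [1.125, 1.25]
midpoint 1.1875: h = -0.2788 < 0 → [1.125, 1.1875]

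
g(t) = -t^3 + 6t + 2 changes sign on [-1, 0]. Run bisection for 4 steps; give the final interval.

g(-0.5) = -0.875 < 0, so the root lies in [-0.5, 0]
g(-0.25) = 0.515625 > 0, so the root lies in [-0.5, -0.25]
g(-0.375) = -0.197266 < 0, so the root lies in [-0.375, -0.25]
g(-0.3125) = 0.1555 > 0, so the root lies in [-0.375, -0.3125]

[-0.375, -0.3125]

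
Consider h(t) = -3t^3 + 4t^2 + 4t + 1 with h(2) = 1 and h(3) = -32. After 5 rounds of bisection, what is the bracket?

[2.03125, 2.0625]

m = 2.5, h(m) = -10.875 (−); new bracket [2, 2.5]
m = 2.25, h(m) = -3.921875 (−); new bracket [2, 2.25]
m = 2.125, h(m) = -1.224609 (−); new bracket [2, 2.125]
m = 2.0625, h(m) = -0.0554 (−); new bracket [2, 2.0625]
m = 2.03125, h(m) = 0.4862 (+); new bracket [2.03125, 2.0625]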